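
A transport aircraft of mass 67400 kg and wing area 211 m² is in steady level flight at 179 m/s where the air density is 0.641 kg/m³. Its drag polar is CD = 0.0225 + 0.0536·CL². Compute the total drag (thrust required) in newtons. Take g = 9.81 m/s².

D = 59600 N

In steady level flight, lift balances weight: W = mg = 67400 × 9.81 = 6.6119×10^5 N.
Dynamic pressure q = 0.5 × 0.641 × 179² = 10270 Pa.
CL = W/(q·S) = 6.6119×10^5 / (10270 × 211) = 0.3051.
CD = 0.0225 + 0.0536 × 0.3051² = 0.02749.
D = q·S·CD = 10270 × 211 × 0.02749 = 59570 N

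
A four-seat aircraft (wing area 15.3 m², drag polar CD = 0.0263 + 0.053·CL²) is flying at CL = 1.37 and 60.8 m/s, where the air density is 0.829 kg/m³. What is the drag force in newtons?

D = 2950 N

CD = 0.0263 + 0.053 × 1.37² = 0.1258
D = ½ρv²S·CD = ½ × 0.829 × 60.8² × 15.3 × 0.1258 = 2950 N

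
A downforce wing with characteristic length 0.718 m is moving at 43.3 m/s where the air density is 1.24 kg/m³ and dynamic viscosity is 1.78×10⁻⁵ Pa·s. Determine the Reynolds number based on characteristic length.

Re = 2.17×10^6

Re = ρ·v·c/μ = 1.24 × 43.3 × 0.718 / (1.78×10⁻⁵) = 2.17×10^6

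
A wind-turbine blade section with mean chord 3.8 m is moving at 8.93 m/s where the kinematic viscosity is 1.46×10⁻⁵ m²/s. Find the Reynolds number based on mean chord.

Re = 2.32×10^6

Re = v·c/ν = 8.93 × 3.8 / (1.46×10⁻⁵) = 2.32×10^6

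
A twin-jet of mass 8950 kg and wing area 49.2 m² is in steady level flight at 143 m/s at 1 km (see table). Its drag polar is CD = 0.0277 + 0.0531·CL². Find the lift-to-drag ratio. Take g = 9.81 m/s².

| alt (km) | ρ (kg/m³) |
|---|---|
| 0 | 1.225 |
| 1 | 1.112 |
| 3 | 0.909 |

At 1 km, from the table: ρ = 1.112 kg/m³.
Weight W = mg = 8950 × 9.81 = 87800 N; in level flight L = W.
q = ½ρv² = ½ × 1.112 × 143² = 11370 Pa.
Required CL = L/(qS) = 87800/(11370·49.2) = 0.157.
CD = 0.0277 + 0.0531 × 0.157² = 0.02901.
L/D = CL/CD = 0.157 / 0.02901 = 5.41

L/D = 5.41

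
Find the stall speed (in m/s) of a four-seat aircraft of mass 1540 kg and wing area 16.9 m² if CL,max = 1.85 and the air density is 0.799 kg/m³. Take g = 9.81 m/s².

V_stall = 34.8 m/s

At stall, lift equals weight: L = W = m·g = 1540 × 9.81 = 15110 N.
From L = ½ρV²S·CL,max = W: V_stall = √(2W/(ρSCL,max)) = √(2·15110/(0.799·16.9·1.85))
V_stall = √1210 = 34.8 m/s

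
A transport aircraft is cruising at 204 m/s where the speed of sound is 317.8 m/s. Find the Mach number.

M = 0.642

M = v/a = 204 / 317.8 = 0.642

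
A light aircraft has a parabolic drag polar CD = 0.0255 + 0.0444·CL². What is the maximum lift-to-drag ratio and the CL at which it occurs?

For CD = CD0 + K·CL², (L/D)max occurs at CL* = √(CD0/K) and equals 1/(2√(K·CD0)).
(L/D)max = 1/(2√(0.0444 × 0.0255)) = 1/(2 × 0.03365) = 14.9
CL* = √(0.0255/0.0444) = 0.758

(L/D)max = 14.9, at CL = 0.758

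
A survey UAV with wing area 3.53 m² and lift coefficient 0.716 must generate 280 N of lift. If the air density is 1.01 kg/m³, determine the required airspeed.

L = ½ρv²S·CL ⇒ v = √(2L/(ρ·S·CL))
v = √(2 × 280 / (1.01 × 3.53 × 0.716)) = √219.4 = 14.8 m/s

v = 14.8 m/s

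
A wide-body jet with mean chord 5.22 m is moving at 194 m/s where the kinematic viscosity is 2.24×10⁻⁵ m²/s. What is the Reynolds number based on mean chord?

Re = v·c/ν = 194 × 5.22 / (2.24×10⁻⁵) = 4.52×10^7

Re = 4.52×10^7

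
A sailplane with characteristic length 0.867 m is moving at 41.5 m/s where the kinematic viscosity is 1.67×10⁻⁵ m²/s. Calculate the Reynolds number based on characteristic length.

Re = v·c/ν = 41.5 × 0.867 / (1.67×10⁻⁵) = 2.15×10^6

Re = 2.15×10^6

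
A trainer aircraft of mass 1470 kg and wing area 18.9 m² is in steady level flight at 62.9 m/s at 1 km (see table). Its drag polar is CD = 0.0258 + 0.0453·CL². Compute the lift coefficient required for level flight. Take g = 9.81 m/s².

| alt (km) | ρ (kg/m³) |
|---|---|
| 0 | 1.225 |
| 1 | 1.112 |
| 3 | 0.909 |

CL = 0.347

At 1 km, from the table: ρ = 1.112 kg/m³.
In steady level flight, lift balances weight: W = mg = 1470 × 9.81 = 14421 N.
Dynamic pressure q = 0.5 × 1.112 × 62.9² = 2200 Pa.
Required CL = L/(qS) = 14421/(2200·18.9) = 0.3469.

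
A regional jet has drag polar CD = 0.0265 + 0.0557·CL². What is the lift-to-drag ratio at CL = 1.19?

CD = 0.0265 + 0.0557 × 1.19² = 0.1054
L/D = CL/CD = 1.19 / 0.1054 = 11.3

L/D = 11.3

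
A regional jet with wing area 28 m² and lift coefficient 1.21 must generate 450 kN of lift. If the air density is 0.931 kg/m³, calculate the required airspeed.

v = 169 m/s

L = ½ρv²S·CL ⇒ v = √(2L/(ρ·S·CL))
v = √(2 × 4.5×10^5 / (0.931 × 28 × 1.21)) = √28530 = 169 m/s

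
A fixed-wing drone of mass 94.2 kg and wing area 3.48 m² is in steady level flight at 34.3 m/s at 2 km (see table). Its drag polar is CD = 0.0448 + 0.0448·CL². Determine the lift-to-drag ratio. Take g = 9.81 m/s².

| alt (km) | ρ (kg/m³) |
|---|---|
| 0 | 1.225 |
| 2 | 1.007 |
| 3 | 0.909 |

At 2 km, from the table: ρ = 1.007 kg/m³.
In steady level flight, lift balances weight: W = mg = 94.2 × 9.81 = 924.1 N.
Dynamic pressure q = 0.5 × 1.007 × 34.3² = 592.4 Pa.
Required CL = L/(qS) = 924.1/(592.4·3.48) = 0.4483.
CD = 0.0448 + 0.0448 × 0.4483² = 0.0538.
L/D = CL/CD = 0.4483 / 0.0538 = 8.33

L/D = 8.33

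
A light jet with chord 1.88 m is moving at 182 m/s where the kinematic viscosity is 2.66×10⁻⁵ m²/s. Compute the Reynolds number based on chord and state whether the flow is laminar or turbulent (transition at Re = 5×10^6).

Re = v·c/ν = 182 × 1.88 / (2.66×10⁻⁵) = 1.29×10^7
Since 1.29×10^7 > 5×10^6, the flow is turbulent.

Re = 1.29×10^7 (turbulent)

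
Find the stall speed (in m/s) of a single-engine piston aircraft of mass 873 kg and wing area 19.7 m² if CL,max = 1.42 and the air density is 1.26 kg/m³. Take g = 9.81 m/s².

Stall occurs when L = W at CL,max. W = mg = 873 × 9.81 = 8564 N.
From L = ½ρV²S·CL,max = W: V_stall = √(2W/(ρSCL,max)) = √(2·8564/(1.26·19.7·1.42))
V_stall = √485.9 = 22 m/s

V_stall = 22 m/s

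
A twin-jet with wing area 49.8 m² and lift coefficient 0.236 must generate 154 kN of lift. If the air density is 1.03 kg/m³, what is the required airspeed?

v = 160 m/s

L = ½ρv²S·CL ⇒ v = √(2L/(ρ·S·CL))
v = √(2 × 1.54×10^5 / (1.03 × 49.8 × 0.236)) = √25440 = 160 m/s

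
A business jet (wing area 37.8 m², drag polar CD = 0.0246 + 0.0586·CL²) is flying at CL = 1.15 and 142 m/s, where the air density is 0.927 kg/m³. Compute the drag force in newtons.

CD = 0.0246 + 0.0586 × 1.15² = 0.1021
D = ½ρv²S·CD = ½ × 0.927 × 142² × 37.8 × 0.1021 = 36100 N

D = 36100 N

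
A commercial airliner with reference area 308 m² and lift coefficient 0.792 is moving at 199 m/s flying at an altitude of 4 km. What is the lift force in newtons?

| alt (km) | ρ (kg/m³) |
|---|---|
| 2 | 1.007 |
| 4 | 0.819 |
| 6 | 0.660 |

At 4 km, from the table: ρ = 0.819 kg/m³.
L = ½ρv²S·CL = ½ × 0.819 × 199² × 308 × 0.792 = 3.96×10^6 N ≈ 3960 kN

L = 3.96×10^6 N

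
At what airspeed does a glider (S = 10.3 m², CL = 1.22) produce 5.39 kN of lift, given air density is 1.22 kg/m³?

v = 26.5 m/s

L = ½ρv²S·CL ⇒ v = √(2L/(ρ·S·CL))
v = √(2 × 5390 / (1.22 × 10.3 × 1.22)) = √703.2 = 26.5 m/s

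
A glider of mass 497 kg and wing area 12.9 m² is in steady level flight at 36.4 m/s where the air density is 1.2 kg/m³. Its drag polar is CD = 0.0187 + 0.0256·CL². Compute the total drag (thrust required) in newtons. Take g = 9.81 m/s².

Weight W = mg = 497 × 9.81 = 4875.6 N; in level flight L = W.
Dynamic pressure q = 0.5 × 1.2 × 36.4² = 795 Pa.
CL = W/(q·S) = 4875.6 / (795 × 12.9) = 0.4754.
CD = 0.0187 + 0.0256 × 0.4754² = 0.02449.
D = q·S·CD = 795 × 12.9 × 0.02449 = 251.1 N

D = 251 N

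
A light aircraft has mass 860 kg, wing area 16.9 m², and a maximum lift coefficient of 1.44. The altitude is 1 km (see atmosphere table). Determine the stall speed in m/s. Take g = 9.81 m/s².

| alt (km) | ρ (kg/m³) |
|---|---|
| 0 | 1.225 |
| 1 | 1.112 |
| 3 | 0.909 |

At 1 km, from the table: ρ = 1.112 kg/m³.
Stall occurs when L = W at CL,max. W = mg = 860 × 9.81 = 8437 N.
V_stall = √(2W/(ρ·S·CL,max)) = √(2 × 8437 / (1.112 × 16.9 × 1.44))
V_stall = √623.5 = 25 m/s

V_stall = 25 m/s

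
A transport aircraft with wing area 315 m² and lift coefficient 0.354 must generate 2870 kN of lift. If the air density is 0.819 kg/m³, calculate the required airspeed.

L = ½ρv²S·CL ⇒ v = √(2L/(ρ·S·CL))
v = √(2 × 2.87×10^6 / (0.819 × 315 × 0.354)) = √62850 = 251 m/s

v = 251 m/s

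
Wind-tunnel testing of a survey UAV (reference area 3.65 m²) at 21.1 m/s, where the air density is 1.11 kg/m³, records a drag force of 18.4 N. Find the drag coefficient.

From D = ½ρv²S·CD, rearranging gives CD = 2D/(ρv²S).
CD = 2 × 18.4 / (1.11 × 21.1² × 3.65) = 0.0204

CD = 0.0204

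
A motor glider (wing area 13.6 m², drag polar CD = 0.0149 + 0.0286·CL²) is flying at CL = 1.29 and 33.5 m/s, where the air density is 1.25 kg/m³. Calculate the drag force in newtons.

CD = 0.0149 + 0.0286 × 1.29² = 0.06249
D = ½ρv²S·CD = ½ × 1.25 × 33.5² × 13.6 × 0.06249 = 596 N

D = 596 N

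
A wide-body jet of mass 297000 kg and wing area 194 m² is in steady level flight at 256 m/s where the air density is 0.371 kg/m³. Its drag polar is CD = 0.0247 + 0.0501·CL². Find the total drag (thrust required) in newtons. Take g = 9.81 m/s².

D = 2.39×10^5 N

In steady level flight, lift balances weight: W = mg = 297000 × 9.81 = 2.9136×10^6 N.
Dynamic pressure q = 0.5 × 0.371 × 256² = 12160 Pa.
CL = 2W/(ρv²S) = 2×2.9136×10^6/(0.371×256²×194) = 1.235.
CD = 0.0247 + 0.0501 × 1.235² = 0.1012.
D = q·S·CD = 12160 × 194 × 0.1012 = 2.386×10^5 N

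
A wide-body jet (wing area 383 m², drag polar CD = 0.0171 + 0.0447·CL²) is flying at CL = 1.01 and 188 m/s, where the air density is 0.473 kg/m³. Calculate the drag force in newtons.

D = 2.01×10^5 N

CD = 0.0171 + 0.0447 × 1.01² = 0.0627
D = ½ρv²S·CD = ½ × 0.473 × 188² × 383 × 0.0627 = 2.01×10^5 N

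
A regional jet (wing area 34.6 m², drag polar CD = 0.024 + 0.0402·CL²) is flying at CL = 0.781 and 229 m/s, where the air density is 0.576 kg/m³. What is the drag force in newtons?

CD = 0.024 + 0.0402 × 0.781² = 0.04852
D = ½ρv²S·CD = ½ × 0.576 × 229² × 34.6 × 0.04852 = 25400 N

D = 25400 N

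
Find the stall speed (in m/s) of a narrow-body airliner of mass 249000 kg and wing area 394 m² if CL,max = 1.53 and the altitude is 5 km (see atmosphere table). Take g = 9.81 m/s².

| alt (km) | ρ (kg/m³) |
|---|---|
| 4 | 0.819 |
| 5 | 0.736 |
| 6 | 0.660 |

V_stall = 105 m/s

At 5 km, from the table: ρ = 0.736 kg/m³.
Stall occurs when L = W at CL,max. W = mg = 249000 × 9.81 = 2.443×10^6 N.
From L = ½ρV²S·CL,max = W: V_stall = √(2W/(ρSCL,max)) = √(2·2.443×10^6/(0.736·394·1.53))
V_stall = √11010 = 105 m/s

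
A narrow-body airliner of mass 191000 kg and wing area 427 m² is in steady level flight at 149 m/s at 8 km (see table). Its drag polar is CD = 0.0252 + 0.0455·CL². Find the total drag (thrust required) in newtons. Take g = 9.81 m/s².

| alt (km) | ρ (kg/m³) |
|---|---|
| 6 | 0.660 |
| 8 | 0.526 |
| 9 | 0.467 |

At 8 km, from the table: ρ = 0.526 kg/m³.
Level flight ⇒ L = W = m·g = 191000 × 9.81 = 1.8737×10^6 N.
q = ½ρv² = ½ × 0.526 × 149² = 5839 Pa.
Required CL = L/(qS) = 1.8737×10^6/(5839·427) = 0.7515.
CD = 0.0252 + 0.0455 × 0.7515² = 0.0509.
D = q·S·CD = 5839 × 427 × 0.0509 = 1.269×10^5 N

D = 1.27×10^5 N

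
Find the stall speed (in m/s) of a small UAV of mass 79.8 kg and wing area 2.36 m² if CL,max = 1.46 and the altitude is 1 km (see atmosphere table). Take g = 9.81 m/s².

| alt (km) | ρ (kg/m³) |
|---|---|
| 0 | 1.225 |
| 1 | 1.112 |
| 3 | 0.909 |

V_stall = 20.2 m/s

At 1 km, from the table: ρ = 1.112 kg/m³.
Stall occurs when L = W at CL,max. W = mg = 79.8 × 9.81 = 782.8 N.
V_stall = √(2W/(ρ·S·CL,max)) = √(2 × 782.8 / (1.112 × 2.36 × 1.46))
V_stall = √408.6 = 20.2 m/s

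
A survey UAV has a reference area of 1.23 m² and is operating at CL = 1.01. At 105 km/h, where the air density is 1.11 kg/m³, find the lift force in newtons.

L = 587 N

Convert speed: v = 105 km/h ÷ 3.6 = 29.17 m/s.
L = ½ρv²S·CL = ½ × 1.11 × 29.17² × 1.23 × 1.01 = 587 N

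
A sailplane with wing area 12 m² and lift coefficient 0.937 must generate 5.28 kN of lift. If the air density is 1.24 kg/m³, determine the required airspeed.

L = ½ρv²S·CL ⇒ v = √(2L/(ρ·S·CL))
v = √(2 × 5280 / (1.24 × 12 × 0.937)) = √757.4 = 27.5 m/s

v = 27.5 m/s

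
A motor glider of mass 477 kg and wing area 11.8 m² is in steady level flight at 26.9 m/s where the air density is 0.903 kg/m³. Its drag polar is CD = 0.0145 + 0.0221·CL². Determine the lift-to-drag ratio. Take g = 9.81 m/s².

In steady level flight, lift balances weight: W = mg = 477 × 9.81 = 4679.4 N.
q = ½ρv² = ½ × 0.903 × 26.9² = 326.7 Pa.
Required CL = L/(qS) = 4679.4/(326.7·11.8) = 1.214.
CD = 0.0145 + 0.0221 × 1.214² = 0.04706.
L/D = CL/CD = 1.214 / 0.04706 = 25.8

L/D = 25.8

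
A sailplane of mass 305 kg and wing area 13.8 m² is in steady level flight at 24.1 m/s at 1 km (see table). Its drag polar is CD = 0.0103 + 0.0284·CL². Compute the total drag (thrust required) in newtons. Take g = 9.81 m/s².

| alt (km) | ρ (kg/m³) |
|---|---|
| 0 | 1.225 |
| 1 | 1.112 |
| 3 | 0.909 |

D = 103 N

At 1 km, from the table: ρ = 1.112 kg/m³.
In steady level flight, lift balances weight: W = mg = 305 × 9.81 = 2992.1 N.
Dynamic pressure q = 0.5 × 1.112 × 24.1² = 322.9 Pa.
CL = W/(q·S) = 2992.1 / (322.9 × 13.8) = 0.6714.
CD = 0.0103 + 0.0284 × 0.6714² = 0.0231.
D = q·S·CD = 322.9 × 13.8 × 0.0231 = 103 N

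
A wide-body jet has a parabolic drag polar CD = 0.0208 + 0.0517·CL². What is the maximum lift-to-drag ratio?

(L/D)max = 15.2

For CD = CD0 + K·CL², (L/D)max occurs at CL* = √(CD0/K) and equals 1/(2√(K·CD0)).
(L/D)max = 1/(2√(0.0517 × 0.0208)) = 1/(2 × 0.03279) = 15.2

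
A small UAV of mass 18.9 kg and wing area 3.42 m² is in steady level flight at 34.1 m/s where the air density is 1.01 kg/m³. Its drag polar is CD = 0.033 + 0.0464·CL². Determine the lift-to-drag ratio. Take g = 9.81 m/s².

L/D = 2.76

Weight W = mg = 18.9 × 9.81 = 185.41 N; in level flight L = W.
Dynamic pressure q = 0.5 × 1.01 × 34.1² = 587.2 Pa.
CL = W/(q·S) = 185.41 / (587.2 × 3.42) = 0.09232.
CD = 0.033 + 0.0464 × 0.09232² = 0.0334.
L/D = CL/CD = 0.09232 / 0.0334 = 2.76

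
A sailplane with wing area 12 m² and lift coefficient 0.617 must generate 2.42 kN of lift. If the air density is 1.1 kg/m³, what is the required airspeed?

v = 24.4 m/s

L = ½ρv²S·CL ⇒ v = √(2L/(ρ·S·CL))
v = √(2 × 2420 / (1.1 × 12 × 0.617)) = √594.3 = 24.4 m/s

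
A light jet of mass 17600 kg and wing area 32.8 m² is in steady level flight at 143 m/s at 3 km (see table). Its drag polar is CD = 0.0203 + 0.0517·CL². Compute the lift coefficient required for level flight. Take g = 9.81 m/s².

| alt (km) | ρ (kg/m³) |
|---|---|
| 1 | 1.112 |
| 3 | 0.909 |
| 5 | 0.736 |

At 3 km, from the table: ρ = 0.909 kg/m³.
Level flight ⇒ L = W = m·g = 17600 × 9.81 = 1.7266×10^5 N.
q = ½ρv² = ½ × 0.909 × 143² = 9294 Pa.
Required CL = L/(qS) = 1.7266×10^5/(9294·32.8) = 0.5664.

CL = 0.566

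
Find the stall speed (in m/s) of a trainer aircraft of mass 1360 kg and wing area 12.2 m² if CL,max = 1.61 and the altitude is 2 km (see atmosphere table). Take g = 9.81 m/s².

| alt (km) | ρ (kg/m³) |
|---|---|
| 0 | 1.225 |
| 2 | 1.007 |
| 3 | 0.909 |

At 2 km, from the table: ρ = 1.007 kg/m³.
At stall, lift equals weight: L = W = m·g = 1360 × 9.81 = 13340 N.
From L = ½ρV²S·CL,max = W: V_stall = √(2W/(ρSCL,max)) = √(2·13340/(1.007·12.2·1.61))
V_stall = √1349 = 36.7 m/s

V_stall = 36.7 m/s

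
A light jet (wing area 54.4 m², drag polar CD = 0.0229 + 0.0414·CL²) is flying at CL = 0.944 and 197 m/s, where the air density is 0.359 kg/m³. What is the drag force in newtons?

CD = 0.0229 + 0.0414 × 0.944² = 0.05979
D = ½ρv²S·CD = ½ × 0.359 × 197² × 54.4 × 0.05979 = 22700 N

D = 22700 N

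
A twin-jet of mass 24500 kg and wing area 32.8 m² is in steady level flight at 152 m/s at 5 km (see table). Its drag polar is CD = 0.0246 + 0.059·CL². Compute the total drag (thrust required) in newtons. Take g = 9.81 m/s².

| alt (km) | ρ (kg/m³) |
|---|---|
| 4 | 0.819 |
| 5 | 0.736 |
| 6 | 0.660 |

D = 19100 N

At 5 km, from the table: ρ = 0.736 kg/m³.
Weight W = mg = 24500 × 9.81 = 2.4034×10^5 N; in level flight L = W.
Dynamic pressure q = 0.5 × 0.736 × 152² = 8502 Pa.
CL = 2W/(ρv²S) = 2×2.4034×10^5/(0.736×152²×32.8) = 0.8618.
CD = 0.0246 + 0.059 × 0.8618² = 0.06842.
D = q·S·CD = 8502 × 32.8 × 0.06842 = 19080 N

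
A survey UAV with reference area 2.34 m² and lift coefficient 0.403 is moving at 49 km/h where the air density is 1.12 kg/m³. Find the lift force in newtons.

L = 97.8 N

Convert speed: v = 49 km/h ÷ 3.6 = 13.61 m/s.
L = ½ρv²S·CL = ½ × 1.12 × 13.61² × 2.34 × 0.403 = 97.8 N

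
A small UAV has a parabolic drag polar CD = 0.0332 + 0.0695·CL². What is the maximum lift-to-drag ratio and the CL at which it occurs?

For CD = CD0 + K·CL², (L/D)max occurs at CL* = √(CD0/K) and equals 1/(2√(K·CD0)).
(L/D)max = 1/(2√(0.0695 × 0.0332)) = 1/(2 × 0.04804) = 10.4
CL* = √(0.0332/0.0695) = 0.691

(L/D)max = 10.4, at CL = 0.691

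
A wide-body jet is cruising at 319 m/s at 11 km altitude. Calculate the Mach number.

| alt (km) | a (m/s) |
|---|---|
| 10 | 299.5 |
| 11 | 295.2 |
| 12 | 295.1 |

M = 1.08

At 11 km, from the table: a = 295.2 m/s.
M = v/a = 319 / 295.2 = 1.08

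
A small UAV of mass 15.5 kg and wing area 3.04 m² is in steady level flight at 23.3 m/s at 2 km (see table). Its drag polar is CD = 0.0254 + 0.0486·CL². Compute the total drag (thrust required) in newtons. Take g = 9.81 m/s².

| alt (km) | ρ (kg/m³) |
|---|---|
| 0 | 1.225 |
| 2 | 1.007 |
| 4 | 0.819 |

At 2 km, from the table: ρ = 1.007 kg/m³.
Weight W = mg = 15.5 × 9.81 = 152.06 N; in level flight L = W.
q = ½ρv² = ½ × 1.007 × 23.3² = 273.3 Pa.
Required CL = L/(qS) = 152.06/(273.3·3.04) = 0.183.
CD = 0.0254 + 0.0486 × 0.183² = 0.02703.
D = q·S·CD = 273.3 × 3.04 × 0.02703 = 22.46 N

D = 22.5 N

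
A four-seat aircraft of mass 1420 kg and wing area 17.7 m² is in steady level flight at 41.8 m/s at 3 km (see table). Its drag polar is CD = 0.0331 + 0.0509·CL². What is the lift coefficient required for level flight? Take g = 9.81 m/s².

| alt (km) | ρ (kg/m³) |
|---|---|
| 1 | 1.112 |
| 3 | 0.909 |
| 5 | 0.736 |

CL = 0.991

At 3 km, from the table: ρ = 0.909 kg/m³.
Level flight ⇒ L = W = m·g = 1420 × 9.81 = 13930 N.
q = ½ρv² = ½ × 0.909 × 41.8² = 794.1 Pa.
CL = 2W/(ρv²S) = 2×13930/(0.909×41.8²×17.7) = 0.9911.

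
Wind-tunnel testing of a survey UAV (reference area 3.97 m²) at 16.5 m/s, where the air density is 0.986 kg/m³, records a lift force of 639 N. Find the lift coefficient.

CL = 1.2

From L = ½ρv²S·CL, rearranging gives CL = 2L/(ρv²S).
CL = 2 × 639 / (0.986 × 16.5² × 3.97) = 1.2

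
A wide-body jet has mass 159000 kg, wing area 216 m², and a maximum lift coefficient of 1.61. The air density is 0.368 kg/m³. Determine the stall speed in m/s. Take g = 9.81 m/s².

V_stall = 156 m/s

At stall, lift equals weight: L = W = m·g = 159000 × 9.81 = 1.56×10^6 N.
V_stall = √(2W/(ρ·S·CL,max)) = √(2 × 1.56×10^6 / (0.368 × 216 × 1.61))
V_stall = √24380 = 156 m/s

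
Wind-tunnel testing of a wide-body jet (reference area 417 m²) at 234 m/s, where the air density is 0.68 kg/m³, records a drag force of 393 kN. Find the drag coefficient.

From D = ½ρv²S·CD, rearranging gives CD = 2D/(ρv²S).
CD = 2 × 3.93×10^5 / (0.68 × 234² × 417) = 0.0506

CD = 0.0506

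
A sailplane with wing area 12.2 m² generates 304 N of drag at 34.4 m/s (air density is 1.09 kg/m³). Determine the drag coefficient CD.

From D = ½ρv²S·CD, rearranging gives CD = 2D/(ρv²S).
CD = 2 × 304 / (1.09 × 34.4² × 12.2) = 0.0386

CD = 0.0386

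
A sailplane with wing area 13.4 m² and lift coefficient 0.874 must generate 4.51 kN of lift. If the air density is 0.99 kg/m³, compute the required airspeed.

L = ½ρv²S·CL ⇒ v = √(2L/(ρ·S·CL))
v = √(2 × 4510 / (0.99 × 13.4 × 0.874)) = √778 = 27.9 m/s

v = 27.9 m/s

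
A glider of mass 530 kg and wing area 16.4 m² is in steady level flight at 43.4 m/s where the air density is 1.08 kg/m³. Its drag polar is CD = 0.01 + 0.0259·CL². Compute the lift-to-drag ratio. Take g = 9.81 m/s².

L/D = 24.9

In steady level flight, lift balances weight: W = mg = 530 × 9.81 = 5199.3 N.
q = ½ρv² = ½ × 1.08 × 43.4² = 1017 Pa.
CL = 2W/(ρv²S) = 2×5199.3/(1.08×43.4²×16.4) = 0.3117.
CD = 0.01 + 0.0259 × 0.3117² = 0.01252.
L/D = CL/CD = 0.3117 / 0.01252 = 24.9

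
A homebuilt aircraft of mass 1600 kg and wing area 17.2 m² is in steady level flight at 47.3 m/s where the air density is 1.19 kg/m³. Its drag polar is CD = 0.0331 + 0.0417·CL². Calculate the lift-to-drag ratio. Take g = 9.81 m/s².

Weight W = mg = 1600 × 9.81 = 15696 N; in level flight L = W.
q = ½ρv² = ½ × 1.19 × 47.3² = 1331 Pa.
CL = 2W/(ρv²S) = 2×15696/(1.19×47.3²×17.2) = 0.6855.
CD = 0.0331 + 0.0417 × 0.6855² = 0.0527.
L/D = CL/CD = 0.6855 / 0.0527 = 13

L/D = 13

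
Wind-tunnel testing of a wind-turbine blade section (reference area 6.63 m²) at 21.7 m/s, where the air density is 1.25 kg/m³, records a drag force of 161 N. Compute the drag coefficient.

CD = 0.0825

From D = ½ρv²S·CD, rearranging gives CD = 2D/(ρv²S).
CD = 2 × 161 / (1.25 × 21.7² × 6.63) = 0.0825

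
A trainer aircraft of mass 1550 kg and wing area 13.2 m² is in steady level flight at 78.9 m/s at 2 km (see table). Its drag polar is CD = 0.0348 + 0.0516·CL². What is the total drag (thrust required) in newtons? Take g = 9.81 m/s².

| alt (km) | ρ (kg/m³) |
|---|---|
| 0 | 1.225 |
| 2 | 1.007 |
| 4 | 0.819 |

D = 1730 N

At 2 km, from the table: ρ = 1.007 kg/m³.
Level flight ⇒ L = W = m·g = 1550 × 9.81 = 15206 N.
Dynamic pressure q = 0.5 × 1.007 × 78.9² = 3134 Pa.
Required CL = L/(qS) = 15206/(3134·13.2) = 0.3675.
CD = 0.0348 + 0.0516 × 0.3675² = 0.04177.
D = q·S·CD = 3134 × 13.2 × 0.04177 = 1728 N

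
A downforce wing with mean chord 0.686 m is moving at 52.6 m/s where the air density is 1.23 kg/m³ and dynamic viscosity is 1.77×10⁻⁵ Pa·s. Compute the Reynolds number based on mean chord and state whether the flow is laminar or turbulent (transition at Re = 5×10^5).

Re = ρ·v·c/μ = 1.23 × 52.6 × 0.686 / (1.77×10⁻⁵) = 2.51×10^6
Since 2.51×10^6 > 5×10^5, the flow is turbulent.

Re = 2.51×10^6 (turbulent)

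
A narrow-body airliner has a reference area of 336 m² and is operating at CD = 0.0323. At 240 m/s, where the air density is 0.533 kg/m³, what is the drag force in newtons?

D = ½ρv²S·CD = ½ × 0.533 × 240² × 336 × 0.0323 = 1.67×10^5 N ≈ 167 kN

D = 1.67×10^5 N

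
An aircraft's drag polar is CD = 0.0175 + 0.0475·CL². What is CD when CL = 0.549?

CD = 0.0318

CD = 0.0175 + 0.0475 × 0.549² = 0.0175 + 0.01432 = 0.0318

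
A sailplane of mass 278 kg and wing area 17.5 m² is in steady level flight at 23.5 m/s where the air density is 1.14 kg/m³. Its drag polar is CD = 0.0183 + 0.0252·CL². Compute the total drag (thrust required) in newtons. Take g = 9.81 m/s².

D = 135 N

Level flight ⇒ L = W = m·g = 278 × 9.81 = 2727.2 N.
q = ½ρv² = ½ × 1.14 × 23.5² = 314.8 Pa.
CL = W/(q·S) = 2727.2 / (314.8 × 17.5) = 0.4951.
CD = 0.0183 + 0.0252 × 0.4951² = 0.02448.
D = q·S·CD = 314.8 × 17.5 × 0.02448 = 134.8 N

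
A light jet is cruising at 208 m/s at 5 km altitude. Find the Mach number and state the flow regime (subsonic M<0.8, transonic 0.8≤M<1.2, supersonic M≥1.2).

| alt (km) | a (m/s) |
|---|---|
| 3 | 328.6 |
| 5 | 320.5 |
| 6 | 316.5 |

M = 0.649 (subsonic)

At 5 km, from the table: a = 320.5 m/s.
M = v/a = 208 / 320.5 = 0.649
M = 0.649 → subsonic.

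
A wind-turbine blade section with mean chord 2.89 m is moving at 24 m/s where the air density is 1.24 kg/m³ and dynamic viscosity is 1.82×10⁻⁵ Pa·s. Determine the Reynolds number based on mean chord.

Re = ρ·v·c/μ = 1.24 × 24 × 2.89 / (1.82×10⁻⁵) = 4.73×10^6

Re = 4.73×10^6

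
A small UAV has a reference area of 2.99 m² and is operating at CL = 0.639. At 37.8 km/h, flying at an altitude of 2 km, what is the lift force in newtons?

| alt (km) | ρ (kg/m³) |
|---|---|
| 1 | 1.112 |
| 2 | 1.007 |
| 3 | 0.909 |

L = 106 N

At 2 km, from the table: ρ = 1.007 kg/m³.
Convert speed: v = 37.8 km/h ÷ 3.6 = 10.5 m/s.
Dynamic pressure q = ½ρv² = ½ × 1.007 × 10.5² = 55.51 Pa.
L = q·S·CL = 55.51 × 2.99 × 0.639 = 106 N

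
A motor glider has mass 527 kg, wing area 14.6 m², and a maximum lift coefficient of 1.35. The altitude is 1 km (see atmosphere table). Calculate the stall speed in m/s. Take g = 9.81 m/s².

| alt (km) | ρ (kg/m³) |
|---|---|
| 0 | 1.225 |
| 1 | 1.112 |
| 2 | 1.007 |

V_stall = 21.7 m/s

At 1 km, from the table: ρ = 1.112 kg/m³.
Weight W = mg = 527 × 9.81 = 5170 N.
V_stall = √(2W/(ρ·S·CL,max)) = √(2 × 5170 / (1.112 × 14.6 × 1.35))
V_stall = √471.8 = 21.7 m/s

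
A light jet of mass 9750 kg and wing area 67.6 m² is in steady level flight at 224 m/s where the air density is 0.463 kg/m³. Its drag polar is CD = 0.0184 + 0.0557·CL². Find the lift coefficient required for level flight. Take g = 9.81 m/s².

In steady level flight, lift balances weight: W = mg = 9750 × 9.81 = 95648 N.
q = ½ρv² = ½ × 0.463 × 224² = 11620 Pa.
CL = 2W/(ρv²S) = 2×95648/(0.463×224²×67.6) = 0.1218.

CL = 0.122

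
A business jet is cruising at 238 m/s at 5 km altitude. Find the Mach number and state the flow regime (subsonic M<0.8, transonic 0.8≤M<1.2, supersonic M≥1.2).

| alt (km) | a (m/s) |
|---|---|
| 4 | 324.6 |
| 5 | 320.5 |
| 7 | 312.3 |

At 5 km, from the table: a = 320.5 m/s.
M = v/a = 238 / 320.5 = 0.743
M = 0.743 → subsonic.

M = 0.743 (subsonic)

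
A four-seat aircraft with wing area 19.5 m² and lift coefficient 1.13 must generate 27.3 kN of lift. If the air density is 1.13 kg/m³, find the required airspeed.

L = ½ρv²S·CL ⇒ v = √(2L/(ρ·S·CL))
v = √(2 × 27300 / (1.13 × 19.5 × 1.13)) = √2193 = 46.8 m/s

v = 46.8 m/s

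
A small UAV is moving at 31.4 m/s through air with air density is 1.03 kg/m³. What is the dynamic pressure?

q = ½ρv² = ½ × 1.03 × 31.4² = 508 Pa

q = 508 Pa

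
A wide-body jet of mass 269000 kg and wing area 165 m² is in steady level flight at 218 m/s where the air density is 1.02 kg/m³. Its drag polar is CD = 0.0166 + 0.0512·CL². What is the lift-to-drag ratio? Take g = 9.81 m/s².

In steady level flight, lift balances weight: W = mg = 269000 × 9.81 = 2.6389×10^6 N.
Dynamic pressure q = 0.5 × 1.02 × 218² = 24240 Pa.
CL = 2W/(ρv²S) = 2×2.6389×10^6/(1.02×218²×165) = 0.6599.
CD = 0.0166 + 0.0512 × 0.6599² = 0.03889.
L/D = CL/CD = 0.6599 / 0.03889 = 17

L/D = 17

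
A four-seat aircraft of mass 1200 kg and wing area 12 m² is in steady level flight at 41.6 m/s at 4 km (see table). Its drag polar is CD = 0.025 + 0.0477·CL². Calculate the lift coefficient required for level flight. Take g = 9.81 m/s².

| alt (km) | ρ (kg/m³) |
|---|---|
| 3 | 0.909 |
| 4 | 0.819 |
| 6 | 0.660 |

At 4 km, from the table: ρ = 0.819 kg/m³.
Weight W = mg = 1200 × 9.81 = 11772 N; in level flight L = W.
Dynamic pressure q = 0.5 × 0.819 × 41.6² = 708.7 Pa.
Required CL = L/(qS) = 11772/(708.7·12) = 1.384.

CL = 1.38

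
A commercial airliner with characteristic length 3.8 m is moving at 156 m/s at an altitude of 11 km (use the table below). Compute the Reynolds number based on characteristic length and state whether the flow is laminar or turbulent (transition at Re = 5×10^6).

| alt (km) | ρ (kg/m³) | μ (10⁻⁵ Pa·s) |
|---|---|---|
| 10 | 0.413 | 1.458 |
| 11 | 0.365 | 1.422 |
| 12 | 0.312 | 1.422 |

At 11 km, from the table: ρ = 0.365 kg/m³, μ = 1.422×10⁻⁵ Pa·s.
Re = ρ·v·c/μ = 0.365 × 156 × 3.8 / (1.422×10⁻⁵) = 1.52×10^7
Since 1.52×10^7 > 5×10^6, the flow is turbulent.

Re = 1.52×10^7 (turbulent)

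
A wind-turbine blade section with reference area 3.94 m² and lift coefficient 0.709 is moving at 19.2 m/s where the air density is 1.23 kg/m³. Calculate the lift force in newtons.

L = 633 N

Dynamic pressure q = ½ρv² = ½ × 1.23 × 19.2² = 226.7 Pa.
L = q·S·CL = 226.7 × 3.94 × 0.709 = 633 N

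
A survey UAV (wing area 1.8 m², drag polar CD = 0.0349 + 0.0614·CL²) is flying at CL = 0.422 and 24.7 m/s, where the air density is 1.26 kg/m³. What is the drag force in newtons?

CD = 0.0349 + 0.0614 × 0.422² = 0.04583
D = ½ρv²S·CD = ½ × 1.26 × 24.7² × 1.8 × 0.04583 = 31.7 N

D = 31.7 N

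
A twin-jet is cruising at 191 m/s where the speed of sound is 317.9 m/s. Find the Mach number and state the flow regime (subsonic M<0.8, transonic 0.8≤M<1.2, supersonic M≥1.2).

M = 0.601 (subsonic)

M = v/a = 191 / 317.9 = 0.601
M = 0.601 → subsonic.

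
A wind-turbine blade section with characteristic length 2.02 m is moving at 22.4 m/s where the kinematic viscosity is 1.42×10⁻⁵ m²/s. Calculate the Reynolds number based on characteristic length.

Re = v·c/ν = 22.4 × 2.02 / (1.42×10⁻⁵) = 3.19×10^6

Re = 3.19×10^6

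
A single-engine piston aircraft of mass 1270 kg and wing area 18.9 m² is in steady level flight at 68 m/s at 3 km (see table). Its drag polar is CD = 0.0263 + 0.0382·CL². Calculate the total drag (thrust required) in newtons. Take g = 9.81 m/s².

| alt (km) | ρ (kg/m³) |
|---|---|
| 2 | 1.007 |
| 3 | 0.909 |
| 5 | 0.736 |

D = 1190 N

At 3 km, from the table: ρ = 0.909 kg/m³.
Weight W = mg = 1270 × 9.81 = 12459 N; in level flight L = W.
Dynamic pressure q = 0.5 × 0.909 × 68² = 2102 Pa.
CL = W/(q·S) = 12459 / (2102 × 18.9) = 0.3137.
CD = 0.0263 + 0.0382 × 0.3137² = 0.03006.
D = q·S·CD = 2102 × 18.9 × 0.03006 = 1194 N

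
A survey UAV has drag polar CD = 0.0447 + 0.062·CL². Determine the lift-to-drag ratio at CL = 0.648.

CD = 0.0447 + 0.062 × 0.648² = 0.07073
L/D = CL/CD = 0.648 / 0.07073 = 9.16

L/D = 9.16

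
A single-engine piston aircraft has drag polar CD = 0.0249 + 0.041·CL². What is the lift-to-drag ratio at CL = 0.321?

L/D = 11

CD = 0.0249 + 0.041 × 0.321² = 0.02912
L/D = CL/CD = 0.321 / 0.02912 = 11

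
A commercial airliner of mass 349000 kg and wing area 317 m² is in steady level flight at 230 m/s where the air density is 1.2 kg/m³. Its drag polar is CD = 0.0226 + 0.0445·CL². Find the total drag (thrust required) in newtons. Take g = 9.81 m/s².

Level flight ⇒ L = W = m·g = 349000 × 9.81 = 3.4237×10^6 N.
q = ½ρv² = ½ × 1.2 × 230² = 31740 Pa.
Required CL = L/(qS) = 3.4237×10^6/(31740·317) = 0.3403.
CD = 0.0226 + 0.0445 × 0.3403² = 0.02775.
D = q·S·CD = 31740 × 317 × 0.02775 = 2.792×10^5 N

D = 2.79×10^5 N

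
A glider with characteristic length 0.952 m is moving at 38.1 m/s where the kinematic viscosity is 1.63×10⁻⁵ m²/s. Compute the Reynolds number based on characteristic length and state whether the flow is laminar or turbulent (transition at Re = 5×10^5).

Re = v·c/ν = 38.1 × 0.952 / (1.63×10⁻⁵) = 2.23×10^6
Since 2.23×10^6 > 5×10^5, the flow is turbulent.

Re = 2.23×10^6 (turbulent)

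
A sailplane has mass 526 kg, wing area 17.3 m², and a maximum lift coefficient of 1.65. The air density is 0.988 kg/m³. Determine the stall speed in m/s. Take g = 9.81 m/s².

Stall occurs when L = W at CL,max. W = mg = 526 × 9.81 = 5160 N.
From L = ½ρV²S·CL,max = W: V_stall = √(2W/(ρSCL,max)) = √(2·5160/(0.988·17.3·1.65))
V_stall = √365.9 = 19.1 m/s

V_stall = 19.1 m/s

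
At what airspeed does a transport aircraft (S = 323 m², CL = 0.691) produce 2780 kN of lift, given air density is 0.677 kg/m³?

L = ½ρv²S·CL ⇒ v = √(2L/(ρ·S·CL))
v = √(2 × 2.78×10^6 / (0.677 × 323 × 0.691)) = √36800 = 192 m/s

v = 192 m/s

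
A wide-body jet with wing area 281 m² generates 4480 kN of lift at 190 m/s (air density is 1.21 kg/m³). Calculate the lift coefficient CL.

CL = 0.73

From L = ½ρv²S·CL, rearranging gives CL = 2L/(ρv²S).
CL = 2 × 4.48×10^6 / (1.21 × 190² × 281) = 0.73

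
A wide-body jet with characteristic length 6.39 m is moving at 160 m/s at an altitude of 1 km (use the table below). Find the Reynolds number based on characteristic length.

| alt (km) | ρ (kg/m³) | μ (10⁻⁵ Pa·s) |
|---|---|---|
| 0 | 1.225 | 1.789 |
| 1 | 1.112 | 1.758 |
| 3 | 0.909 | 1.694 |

At 1 km, from the table: ρ = 1.112 kg/m³, μ = 1.758×10⁻⁵ Pa·s.
Re = ρ·v·c/μ = 1.112 × 160 × 6.39 / (1.758×10⁻⁵) = 6.47×10^7

Re = 6.47×10^7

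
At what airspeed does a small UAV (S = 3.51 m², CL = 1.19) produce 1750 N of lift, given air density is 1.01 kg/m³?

L = ½ρv²S·CL ⇒ v = √(2L/(ρ·S·CL))
v = √(2 × 1750 / (1.01 × 3.51 × 1.19)) = √829.6 = 28.8 m/s

v = 28.8 m/s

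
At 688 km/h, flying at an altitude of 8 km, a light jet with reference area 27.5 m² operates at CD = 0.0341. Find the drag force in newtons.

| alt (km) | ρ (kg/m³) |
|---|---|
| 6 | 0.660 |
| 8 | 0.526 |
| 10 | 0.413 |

D = 9010 N

At 8 km, from the table: ρ = 0.526 kg/m³.
Convert speed: v = 688 km/h ÷ 3.6 = 191.1 m/s.
Dynamic pressure q = ½ρv² = ½ × 0.526 × 191.1² = 9606 Pa.
D = q·S·CD = 9606 × 27.5 × 0.0341 = 9010 N ≈ 9.01 kN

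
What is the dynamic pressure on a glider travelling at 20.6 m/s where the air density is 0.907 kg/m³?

q = 192 Pa

q = ½ρv² = ½ × 0.907 × 20.6² = 192 Pa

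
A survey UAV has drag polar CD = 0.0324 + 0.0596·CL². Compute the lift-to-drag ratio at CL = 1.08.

CD = 0.0324 + 0.0596 × 1.08² = 0.1019
L/D = CL/CD = 1.08 / 0.1019 = 10.6

L/D = 10.6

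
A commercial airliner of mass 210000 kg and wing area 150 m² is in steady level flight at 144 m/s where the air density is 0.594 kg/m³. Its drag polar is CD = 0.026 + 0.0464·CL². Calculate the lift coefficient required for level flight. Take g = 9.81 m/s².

Weight W = mg = 210000 × 9.81 = 2.0601×10^6 N; in level flight L = W.
Dynamic pressure q = 0.5 × 0.594 × 144² = 6159 Pa.
CL = 2W/(ρv²S) = 2×2.0601×10^6/(0.594×144²×150) = 2.23.

CL = 2.23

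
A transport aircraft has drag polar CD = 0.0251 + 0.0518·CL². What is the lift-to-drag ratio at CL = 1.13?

CD = 0.0251 + 0.0518 × 1.13² = 0.09124
L/D = CL/CD = 1.13 / 0.09124 = 12.4

L/D = 12.4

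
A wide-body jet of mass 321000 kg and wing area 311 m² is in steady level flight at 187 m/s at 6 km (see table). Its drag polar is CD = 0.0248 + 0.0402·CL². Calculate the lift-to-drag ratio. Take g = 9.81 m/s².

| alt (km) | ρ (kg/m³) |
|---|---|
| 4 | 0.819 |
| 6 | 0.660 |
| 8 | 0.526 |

L/D = 15.7

At 6 km, from the table: ρ = 0.660 kg/m³.
Weight W = mg = 321000 × 9.81 = 3.149×10^6 N; in level flight L = W.
q = ½ρv² = ½ × 0.66 × 187² = 11540 Pa.
CL = W/(q·S) = 3.149×10^6 / (11540 × 311) = 0.8774.
CD = 0.0248 + 0.0402 × 0.8774² = 0.05575.
L/D = CL/CD = 0.8774 / 0.05575 = 15.7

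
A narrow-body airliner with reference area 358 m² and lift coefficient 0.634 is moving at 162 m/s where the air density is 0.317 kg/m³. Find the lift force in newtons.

L = 9.44×10^5 N

L = ½ρv²S·CL = ½ × 0.317 × 162² × 358 × 0.634 = 9.44×10^5 N ≈ 944 kN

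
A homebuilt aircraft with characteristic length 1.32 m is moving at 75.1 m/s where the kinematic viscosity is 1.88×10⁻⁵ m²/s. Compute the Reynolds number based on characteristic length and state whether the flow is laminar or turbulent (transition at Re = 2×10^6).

Re = 5.27×10^6 (turbulent)

Re = v·c/ν = 75.1 × 1.32 / (1.88×10⁻⁵) = 5.27×10^6
Since 5.27×10^6 > 2×10^6, the flow is turbulent.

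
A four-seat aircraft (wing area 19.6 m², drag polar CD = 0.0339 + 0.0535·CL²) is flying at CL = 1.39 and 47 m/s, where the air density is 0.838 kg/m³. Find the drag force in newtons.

CD = 0.0339 + 0.0535 × 1.39² = 0.1373
D = ½ρv²S·CD = ½ × 0.838 × 47² × 19.6 × 0.1373 = 2490 N

D = 2490 N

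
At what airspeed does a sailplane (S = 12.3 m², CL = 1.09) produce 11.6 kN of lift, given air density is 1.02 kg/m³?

L = ½ρv²S·CL ⇒ v = √(2L/(ρ·S·CL))
v = √(2 × 11600 / (1.02 × 12.3 × 1.09)) = √1697 = 41.2 m/s

v = 41.2 m/s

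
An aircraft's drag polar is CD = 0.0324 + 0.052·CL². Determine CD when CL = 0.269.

CD = 0.0324 + 0.052 × 0.269² = 0.0324 + 0.003763 = 0.0362

CD = 0.0362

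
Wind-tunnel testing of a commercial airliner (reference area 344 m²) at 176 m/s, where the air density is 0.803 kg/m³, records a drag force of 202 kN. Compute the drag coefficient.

From D = ½ρv²S·CD, rearranging gives CD = 2D/(ρv²S).
CD = 2 × 2.02×10^5 / (0.803 × 176² × 344) = 0.0472

CD = 0.0472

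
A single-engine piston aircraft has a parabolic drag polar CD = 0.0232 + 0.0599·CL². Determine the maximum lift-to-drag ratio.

For CD = CD0 + K·CL², (L/D)max occurs at CL* = √(CD0/K) and equals 1/(2√(K·CD0)).
(L/D)max = 1/(2√(0.0599 × 0.0232)) = 1/(2 × 0.03728) = 13.4

(L/D)max = 13.4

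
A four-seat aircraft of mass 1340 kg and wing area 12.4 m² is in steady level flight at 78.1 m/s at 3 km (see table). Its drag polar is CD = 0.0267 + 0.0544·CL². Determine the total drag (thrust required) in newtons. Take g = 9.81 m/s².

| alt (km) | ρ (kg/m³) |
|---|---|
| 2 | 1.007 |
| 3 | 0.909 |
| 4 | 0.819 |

D = 1190 N

At 3 km, from the table: ρ = 0.909 kg/m³.
Weight W = mg = 1340 × 9.81 = 13145 N; in level flight L = W.
Dynamic pressure q = 0.5 × 0.909 × 78.1² = 2772 Pa.
CL = 2W/(ρv²S) = 2×13145/(0.909×78.1²×12.4) = 0.3824.
CD = 0.0267 + 0.0544 × 0.3824² = 0.03465.
D = q·S·CD = 2772 × 12.4 × 0.03465 = 1191 N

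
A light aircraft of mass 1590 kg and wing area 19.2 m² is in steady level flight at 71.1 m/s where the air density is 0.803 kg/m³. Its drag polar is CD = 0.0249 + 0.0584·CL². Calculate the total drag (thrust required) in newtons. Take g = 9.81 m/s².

Weight W = mg = 1590 × 9.81 = 15598 N; in level flight L = W.
Dynamic pressure q = 0.5 × 0.803 × 71.1² = 2030 Pa.
Required CL = L/(qS) = 15598/(2030·19.2) = 0.4003.
CD = 0.0249 + 0.0584 × 0.4003² = 0.03426.
D = q·S·CD = 2030 × 19.2 × 0.03426 = 1335 N

D = 1330 N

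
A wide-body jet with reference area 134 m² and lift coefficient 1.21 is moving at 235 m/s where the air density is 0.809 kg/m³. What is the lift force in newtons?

Dynamic pressure q = ½ρv² = ½ × 0.809 × 235² = 22340 Pa.
L = q·S·CL = 22340 × 134 × 1.21 = 3.62×10^6 N ≈ 3620 kN

L = 3.62×10^6 N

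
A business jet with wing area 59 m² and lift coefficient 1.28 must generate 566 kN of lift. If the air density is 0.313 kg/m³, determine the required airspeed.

v = 219 m/s

L = ½ρv²S·CL ⇒ v = √(2L/(ρ·S·CL))
v = √(2 × 5.66×10^5 / (0.313 × 59 × 1.28)) = √47890 = 219 m/s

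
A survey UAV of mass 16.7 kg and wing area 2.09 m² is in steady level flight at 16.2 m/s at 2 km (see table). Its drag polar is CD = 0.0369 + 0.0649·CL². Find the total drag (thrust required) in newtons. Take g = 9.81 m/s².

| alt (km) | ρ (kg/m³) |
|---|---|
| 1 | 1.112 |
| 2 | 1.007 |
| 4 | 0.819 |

At 2 km, from the table: ρ = 1.007 kg/m³.
Level flight ⇒ L = W = m·g = 16.7 × 9.81 = 163.83 N.
Dynamic pressure q = 0.5 × 1.007 × 16.2² = 132.1 Pa.
Required CL = L/(qS) = 163.83/(132.1·2.09) = 0.5932.
CD = 0.0369 + 0.0649 × 0.5932² = 0.05974.
D = q·S·CD = 132.1 × 2.09 × 0.05974 = 16.5 N

D = 16.5 N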